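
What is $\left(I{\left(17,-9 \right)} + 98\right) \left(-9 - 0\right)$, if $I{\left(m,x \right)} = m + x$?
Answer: $-954$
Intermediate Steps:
$\left(I{\left(17,-9 \right)} + 98\right) \left(-9 - 0\right) = \left(\left(17 - 9\right) + 98\right) \left(-9 - 0\right) = \left(8 + 98\right) \left(-9 + 0\right) = 106 \left(-9\right) = -954$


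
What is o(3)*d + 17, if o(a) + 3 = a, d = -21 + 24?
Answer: 17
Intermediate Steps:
d = 3
o(a) = -3 + a
o(3)*d + 17 = (-3 + 3)*3 + 17 = 0*3 + 17 = 0 + 17 = 17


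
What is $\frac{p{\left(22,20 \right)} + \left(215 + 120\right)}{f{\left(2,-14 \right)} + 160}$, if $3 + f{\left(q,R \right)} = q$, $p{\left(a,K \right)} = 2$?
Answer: $\frac{337}{159} \approx 2.1195$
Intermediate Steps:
$f{\left(q,R \right)} = -3 + q$
$\frac{p{\left(22,20 \right)} + \left(215 + 120\right)}{f{\left(2,-14 \right)} + 160} = \frac{2 + \left(215 + 120\right)}{\left(-3 + 2\right) + 160} = \frac{2 + 335}{-1 + 160} = \frac{337}{159}$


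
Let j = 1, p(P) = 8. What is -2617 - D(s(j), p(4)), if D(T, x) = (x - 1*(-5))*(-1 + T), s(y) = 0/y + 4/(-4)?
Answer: -2591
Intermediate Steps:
s(y) = -1 (s(y) = 0 + 4*(-1/4) = 0 - 1 = -1)
D(T, x) = (-1 + T)*(5 + x) (D(T, x) = (x + 5)*(-1 + T) = (5 + x)*(-1 + T) = (-1 + T)*(5 + x))
-2617 - D(s(j), p(4)) = -2617 - (-5 - 1*8 + 5*(-1) - 1*8) = -2617 - (-5 - 8 - 5 - 8) = -2617 - 1*(-26) = -2617 + 26 = -2591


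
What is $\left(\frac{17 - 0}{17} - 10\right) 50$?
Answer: $-450$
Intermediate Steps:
$\left(\frac{17 - 0}{17} - 10\right) 50 = \left(\left(17 + 0\right) \frac{1}{17} - 10\right) 50 = \left(17 \cdot \frac{1}{17} - 10\right) 50 = \left(1 - 10\right) 50 = \left(-9\right) 50 = -450$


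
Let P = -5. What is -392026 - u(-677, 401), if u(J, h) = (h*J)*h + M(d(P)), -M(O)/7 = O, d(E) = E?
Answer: 108470216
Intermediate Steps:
M(O) = -7*O
u(J, h) = 35 + J*h² (u(J, h) = (h*J)*h - 7*(-5) = (J*h)*h + 35 = J*h² + 35 = 35 + J*h²)
-392026 - u(-677, 401) = -392026 - (35 - 677*401²) = -392026 - (35 - 677*160801) = -392026 - (35 - 108862277) = -392026 - 1*(-108862242) = -392026 + 108862242 = 108470216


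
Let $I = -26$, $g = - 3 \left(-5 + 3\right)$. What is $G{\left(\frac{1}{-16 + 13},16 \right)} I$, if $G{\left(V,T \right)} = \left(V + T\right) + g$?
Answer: $- \frac{1690}{3} \approx -563.33$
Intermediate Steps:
$g = 6$ ($g = \left(-3\right) \left(-2\right) = 6$)
$G{\left(V,T \right)} = 6 + T + V$ ($G{\left(V,T \right)} = \left(V + T\right) + 6 = \left(T + V\right) + 6 = 6 + T + V$)
$G{\left(\frac{1}{-16 + 13},16 \right)} I = \left(6 + 16 + \frac{1}{-16 + 13}\right) \left(-26\right) = \left(6 + 16 + \frac{1}{-3}\right) \left(-26\right) = \left(6 + 16 - \frac{1}{3}\right) \left(-26\right) = \frac{65}{3} \left(-26\right) = - \frac{1690}{3}$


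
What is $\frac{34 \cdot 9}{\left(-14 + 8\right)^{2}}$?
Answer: $\frac{17}{2} \approx 8.5$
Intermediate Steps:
$\frac{34 \cdot 9}{\left(-14 + 8\right)^{2}} = \frac{306}{\left(-6\right)^{2}} = \frac{306}{36} = 306 \cdot \frac{1}{36} = \frac{17}{2}$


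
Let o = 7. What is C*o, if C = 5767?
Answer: 40369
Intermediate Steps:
C*o = 5767*7 = 40369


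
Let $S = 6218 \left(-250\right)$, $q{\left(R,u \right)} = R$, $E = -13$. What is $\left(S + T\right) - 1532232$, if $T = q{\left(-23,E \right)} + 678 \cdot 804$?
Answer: $-2541643$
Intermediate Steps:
$T = 545089$ ($T = -23 + 678 \cdot 804 = -23 + 545112 = 545089$)
$S = -1554500$
$\left(S + T\right) - 1532232 = \left(-1554500 + 545089\right) - 1532232 = -1009411 - 1532232 = -2541643$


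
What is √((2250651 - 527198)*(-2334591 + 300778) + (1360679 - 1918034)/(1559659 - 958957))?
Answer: I*√140535521533779054394174/200234 ≈ 1.8722e+6*I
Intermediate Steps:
√((2250651 - 527198)*(-2334591 + 300778) + (1360679 - 1918034)/(1559659 - 958957)) = √(1723453*(-2033813) - 557355/600702) = √(-3505181116289 - 557355*1/600702) = √(-3505181116289 - 185785/200234) = √(-701856435639197411/200234) = I*√140535521533779054394174/200234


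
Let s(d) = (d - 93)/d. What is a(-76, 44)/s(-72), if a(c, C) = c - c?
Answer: 0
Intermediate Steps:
a(c, C) = 0
s(d) = (-93 + d)/d
a(-76, 44)/s(-72) = 0/(((-93 - 72)/(-72))) = 0/((-1/72*(-165))) = 0/(55/24) = 0*(24/55) = 0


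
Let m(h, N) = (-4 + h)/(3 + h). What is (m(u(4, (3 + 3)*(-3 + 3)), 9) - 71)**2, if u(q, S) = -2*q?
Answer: 117649/25 ≈ 4706.0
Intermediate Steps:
m(h, N) = (-4 + h)/(3 + h)
(m(u(4, (3 + 3)*(-3 + 3)), 9) - 71)**2 = ((-4 - 2*4)/(3 - 2*4) - 71)**2 = ((-4 - 8)/(3 - 8) - 71)**2 = (-12/(-5) - 71)**2 = (-1/5*(-12) - 71)**2 = (12/5 - 71)**2 = (-343/5)**2 = 117649/25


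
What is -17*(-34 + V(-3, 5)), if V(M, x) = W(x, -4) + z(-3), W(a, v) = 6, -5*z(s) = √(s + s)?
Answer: 476 + 17*I*√6/5 ≈ 476.0 + 8.3283*I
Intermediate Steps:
z(s) = -√2*√s/5 (z(s) = -√(s + s)/5 = -√2*√s/5)
V(M, x) = 6 - I*√6/5 (V(M, x) = 6 - √2*√(-3)/5 = 6 - √2*I*√3/5 = 6 - I*√6/5)
-17*(-34 + V(-3, 5)) = -17*(-34 + (6 - I*√6/5)) = -17*(-28 - I*√6/5) = 476 + 17*I*√6/5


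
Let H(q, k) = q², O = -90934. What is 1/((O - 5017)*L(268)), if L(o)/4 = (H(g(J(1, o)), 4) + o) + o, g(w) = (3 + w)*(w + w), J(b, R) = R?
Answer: -1/8097998067657888 ≈ -1.2349e-16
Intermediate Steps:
g(w) = 2*w*(3 + w) (g(w) = (3 + w)*(2*w) = 2*w*(3 + w))
L(o) = 8*o + 16*o²*(3 + o)² (L(o) = 4*(((2*o*(3 + o))² + o) + o) = 4*((4*o²*(3 + o)² + o) + o) = 4*((o + 4*o²*(3 + o)²) + o) = 4*(2*o + 4*o²*(3 + o)²) = 8*o + 16*o²*(3 + o)²)
1/((O - 5017)*L(268)) = 1/((-90934 - 5017)*((8*268*(1 + 2*268*(3 + 268)²)))) = 1/((-95951)*((8*268*(1 + 2*268*271²)))) = -1/(2144*(1 + 2*268*73441))/95951 = -1/(2144*(1 + 39364376))/95951 = -1/(95951*(8*268*39364377)) = -1/95951/84397224288 = -1/95951*1/84397224288 = -1/8097998067657888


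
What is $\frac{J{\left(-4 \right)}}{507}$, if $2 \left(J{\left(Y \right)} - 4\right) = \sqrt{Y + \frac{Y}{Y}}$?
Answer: $\frac{4}{507} + \frac{i \sqrt{3}}{1014} \approx 0.0078895 + 0.0017081 i$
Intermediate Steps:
$J{\left(Y \right)} = 4 + \frac{\sqrt{1 + Y}}{2}$ ($J{\left(Y \right)} = 4 + \frac{\sqrt{Y + \frac{Y}{Y}}}{2} = 4 + \frac{\sqrt{Y + 1}}{2} = 4 + \frac{\sqrt{1 + Y}}{2}$)
$\frac{J{\left(-4 \right)}}{507} = \frac{4 + \frac{\sqrt{1 - 4}}{2}}{507} = \left(4 + \frac{\sqrt{-3}}{2}\right) \frac{1}{507} = \left(4 + \frac{i \sqrt{3}}{2}\right) \frac{1}{507} = \frac{4}{507} + \frac{i \sqrt{3}}{1014}$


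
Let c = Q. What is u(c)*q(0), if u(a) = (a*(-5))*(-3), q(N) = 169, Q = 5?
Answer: 12675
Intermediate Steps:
c = 5
u(a) = 15*a (u(a) = -5*a*(-3) = 15*a)
u(c)*q(0) = (15*5)*169 = 75*169 = 12675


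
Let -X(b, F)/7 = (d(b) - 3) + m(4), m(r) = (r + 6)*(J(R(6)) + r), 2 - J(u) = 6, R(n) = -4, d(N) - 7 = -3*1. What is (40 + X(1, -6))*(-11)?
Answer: -363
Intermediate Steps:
d(N) = 4 (d(N) = 7 - 3*1 = 7 - 3 = 4)
J(u) = -4 (J(u) = 2 - 1*6 = 2 - 6 = -4)
m(r) = (-4 + r)*(6 + r) (m(r) = (r + 6)*(-4 + r) = (6 + r)*(-4 + r) = (-4 + r)*(6 + r))
X(b, F) = -7 (X(b, F) = -7*((4 - 3) + (-24 + 4² + 2*4)) = -7*(1 + (-24 + 16 + 8)) = -7*(1 + 0) = -7*1 = -7)
(40 + X(1, -6))*(-11) = (40 - 7)*(-11) = 33*(-11) = -363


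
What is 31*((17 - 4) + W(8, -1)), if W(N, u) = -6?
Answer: 217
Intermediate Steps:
31*((17 - 4) + W(8, -1)) = 31*((17 - 4) - 6) = 31*(13 - 6) = 31*7 = 217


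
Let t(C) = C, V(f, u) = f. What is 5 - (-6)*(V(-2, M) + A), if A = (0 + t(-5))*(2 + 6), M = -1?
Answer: -247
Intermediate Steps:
A = -40 (A = (0 - 5)*(2 + 6) = -5*8 = -40)
5 - (-6)*(V(-2, M) + A) = 5 - (-6)*(-2 - 40) = 5 - (-6)*(-42) = 5 - 3*84 = 5 - 252 = -247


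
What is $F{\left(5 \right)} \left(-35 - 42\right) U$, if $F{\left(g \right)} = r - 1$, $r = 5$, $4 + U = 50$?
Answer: $-14168$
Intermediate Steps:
$U = 46$ ($U = -4 + 50 = 46$)
$F{\left(g \right)} = 4$ ($F{\left(g \right)} = 5 - 1 = 4$)
$F{\left(5 \right)} \left(-35 - 42\right) U = 4 \left(-35 - 42\right) 46 = 4 \left(-77\right) 46 = \left(-308\right) 46 = -14168$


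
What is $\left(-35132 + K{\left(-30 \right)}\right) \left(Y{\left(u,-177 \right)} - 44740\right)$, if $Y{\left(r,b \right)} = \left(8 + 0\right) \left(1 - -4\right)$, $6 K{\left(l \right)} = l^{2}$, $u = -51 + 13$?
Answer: $1563695400$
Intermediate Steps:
$u = -38$
$K{\left(l \right)} = \frac{l^{2}}{6}$
$Y{\left(r,b \right)} = 40$ ($Y{\left(r,b \right)} = 8 \left(1 + 4\right) = 8 \cdot 5 = 40$)
$\left(-35132 + K{\left(-30 \right)}\right) \left(Y{\left(u,-177 \right)} - 44740\right) = \left(-35132 + \frac{\left(-30\right)^{2}}{6}\right) \left(40 - 44740\right) = \left(-35132 + \frac{1}{6} \cdot 900\right) \left(-44700\right) = \left(-35132 + 150\right) \left(-44700\right) = \left(-34982\right) \left(-44700\right) = 1563695400$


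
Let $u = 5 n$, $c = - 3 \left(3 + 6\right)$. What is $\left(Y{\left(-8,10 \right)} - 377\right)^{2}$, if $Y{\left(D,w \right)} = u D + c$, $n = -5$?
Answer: $41616$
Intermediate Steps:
$c = -27$ ($c = \left(-3\right) 9 = -27$)
$u = -25$ ($u = 5 \left(-5\right) = -25$)
$Y{\left(D,w \right)} = -27 - 25 D$ ($Y{\left(D,w \right)} = - 25 D - 27 = -27 - 25 D$)
$\left(Y{\left(-8,10 \right)} - 377\right)^{2} = \left(\left(-27 - -200\right) - 377\right)^{2} = \left(\left(-27 + 200\right) - 377\right)^{2} = \left(173 - 377\right)^{2} = \left(-204\right)^{2} = 41616$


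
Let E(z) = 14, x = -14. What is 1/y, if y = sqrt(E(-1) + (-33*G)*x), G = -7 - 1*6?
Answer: -I*sqrt(1498)/2996 ≈ -0.012919*I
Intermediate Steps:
G = -13 (G = -7 - 6 = -13)
y = 2*I*sqrt(1498) (y = sqrt(14 - 33*(-13)*(-14)) = sqrt(14 + 429*(-14)) = sqrt(14 - 6006) = sqrt(-5992) = 2*I*sqrt(1498) ≈ 77.408*I)
1/y = 1/(2*I*sqrt(1498)) = -I*sqrt(1498)/2996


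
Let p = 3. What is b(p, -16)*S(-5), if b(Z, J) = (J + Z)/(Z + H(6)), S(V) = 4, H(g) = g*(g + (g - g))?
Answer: -4/3 ≈ -1.3333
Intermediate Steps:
H(g) = g² (H(g) = g*(g + 0) = g*g = g²)
b(Z, J) = (J + Z)/(36 + Z) (b(Z, J) = (J + Z)/(Z + 6²) = (J + Z)/(Z + 36) = (J + Z)/(36 + Z))
b(p, -16)*S(-5) = ((-16 + 3)/(36 + 3))*4 = (-13/39)*4 = ((1/39)*(-13))*4 = -⅓*4 = -4/3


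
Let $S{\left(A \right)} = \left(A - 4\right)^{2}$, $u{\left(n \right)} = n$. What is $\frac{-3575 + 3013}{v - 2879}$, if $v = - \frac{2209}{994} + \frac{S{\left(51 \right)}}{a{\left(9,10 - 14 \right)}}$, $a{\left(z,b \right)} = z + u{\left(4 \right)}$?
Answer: $\frac{7262164}{35035409} \approx 0.20728$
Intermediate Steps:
$S{\left(A \right)} = \left(-4 + A\right)^{2}$
$a{\left(z,b \right)} = 4 + z$ ($a{\left(z,b \right)} = z + 4 = 4 + z$)
$v = \frac{2167029}{12922}$ ($v = - \frac{2209}{994} + \frac{\left(-4 + 51\right)^{2}}{4 + 9} = \left(-2209\right) \frac{1}{994} + \frac{47^{2}}{13} = - \frac{2209}{994} + 2209 \cdot \frac{1}{13} = - \frac{2209}{994} + \frac{2209}{13} = \frac{2167029}{12922} \approx 167.7$)
$\frac{-3575 + 3013}{v - 2879} = \frac{-3575 + 3013}{\frac{2167029}{12922} - 2879} = - \frac{562}{- \frac{35035409}{12922}} = \left(-562\right) \left(- \frac{12922}{35035409}\right) = \frac{7262164}{35035409}$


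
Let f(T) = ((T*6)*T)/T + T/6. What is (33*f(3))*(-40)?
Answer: -24420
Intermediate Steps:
f(T) = 37*T/6 (f(T) = ((6*T)*T)/T + T*(1/6) = (6*T**2)/T + T/6 = 6*T + T/6 = 37*T/6)
(33*f(3))*(-40) = (33*((37/6)*3))*(-40) = (33*(37/2))*(-40) = (1221/2)*(-40) = -24420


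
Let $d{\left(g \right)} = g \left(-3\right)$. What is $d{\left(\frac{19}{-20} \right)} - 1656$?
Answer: $- \frac{33063}{20} \approx -1653.2$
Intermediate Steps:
$d{\left(g \right)} = - 3 g$
$d{\left(\frac{19}{-20} \right)} - 1656 = - 3 \frac{19}{-20} - 1656 = - 3 \cdot 19 \left(- \frac{1}{20}\right) - 1656 = \left(-3\right) \left(- \frac{19}{20}\right) - 1656 = \frac{57}{20} - 1656 = - \frac{33063}{20}$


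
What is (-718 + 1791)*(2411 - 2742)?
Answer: -355163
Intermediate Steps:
(-718 + 1791)*(2411 - 2742) = 1073*(-331) = -355163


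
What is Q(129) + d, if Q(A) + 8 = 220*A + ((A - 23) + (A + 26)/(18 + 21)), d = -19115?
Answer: 365312/39 ≈ 9367.0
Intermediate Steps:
Q(A) = -91/3 + 8620*A/39 (Q(A) = -8 + (220*A + ((A - 23) + (A + 26)/(18 + 21))) = -8 + (220*A + ((-23 + A) + (26 + A)/39)) = -8 + (220*A + ((-23 + A) + (26 + A)*(1/39))) = -8 + (220*A + ((-23 + A) + (⅔ + A/39))) = -8 + (220*A + (-67/3 + 40*A/39)) = -8 + (-67/3 + 8620*A/39) = -91/3 + 8620*A/39)
Q(129) + d = (-91/3 + (8620/39)*129) - 19115 = (-91/3 + 370660/13) - 19115 = 1110797/39 - 19115 = 365312/39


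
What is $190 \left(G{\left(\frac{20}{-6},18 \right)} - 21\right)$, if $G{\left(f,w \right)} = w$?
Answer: $-570$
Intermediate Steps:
$190 \left(G{\left(\frac{20}{-6},18 \right)} - 21\right) = 190 \left(18 - 21\right) = 190 \left(-3\right) = -570$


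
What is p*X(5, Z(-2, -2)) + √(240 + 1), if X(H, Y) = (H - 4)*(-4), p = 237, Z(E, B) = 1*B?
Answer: -948 + √241 ≈ -932.48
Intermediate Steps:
Z(E, B) = B
X(H, Y) = 16 - 4*H (X(H, Y) = (-4 + H)*(-4) = 16 - 4*H)
p*X(5, Z(-2, -2)) + √(240 + 1) = 237*(16 - 4*5) + √(240 + 1) = 237*(16 - 20) + √241 = 237*(-4) + √241 = -948 + √241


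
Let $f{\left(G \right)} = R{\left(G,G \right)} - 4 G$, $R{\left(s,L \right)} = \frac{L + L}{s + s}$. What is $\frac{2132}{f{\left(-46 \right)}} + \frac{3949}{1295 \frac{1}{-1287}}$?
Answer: $- \frac{5067439}{1295} \approx -3913.1$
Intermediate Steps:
$R{\left(s,L \right)} = \frac{L}{s}$ ($R{\left(s,L \right)} = \frac{2 L}{2 s} = 2 L \frac{1}{2 s} = \frac{L}{s}$)
$f{\left(G \right)} = 1 - 4 G$ ($f{\left(G \right)} = \frac{G}{G} - 4 G = 1 - 4 G$)
$\frac{2132}{f{\left(-46 \right)}} + \frac{3949}{1295 \frac{1}{-1287}} = \frac{2132}{1 - -184} + \frac{3949}{1295 \frac{1}{-1287}} = \frac{2132}{1 + 184} + \frac{3949}{1295 \left(- \frac{1}{1287}\right)} = \frac{2132}{185} + \frac{3949}{- \frac{1295}{1287}} = 2132 \cdot \frac{1}{185} + 3949 \left(- \frac{1287}{1295}\right) = \frac{2132}{185} - \frac{5082363}{1295} = - \frac{5067439}{1295}$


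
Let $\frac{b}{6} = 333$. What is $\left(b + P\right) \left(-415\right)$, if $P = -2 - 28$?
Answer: $-816720$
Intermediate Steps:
$b = 1998$ ($b = 6 \cdot 333 = 1998$)
$P = -30$
$\left(b + P\right) \left(-415\right) = \left(1998 - 30\right) \left(-415\right) = 1968 \left(-415\right) = -816720$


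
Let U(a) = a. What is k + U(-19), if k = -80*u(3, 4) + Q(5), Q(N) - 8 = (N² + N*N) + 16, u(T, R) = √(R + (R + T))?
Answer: 55 - 80*√11 ≈ -210.33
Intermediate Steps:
u(T, R) = √(T + 2*R)
Q(N) = 24 + 2*N² (Q(N) = 8 + ((N² + N*N) + 16) = 8 + ((N² + N²) + 16) = 8 + (2*N² + 16) = 8 + (16 + 2*N²) = 24 + 2*N²)
k = 74 - 80*√11 (k = -80*√(3 + 2*4) + (24 + 2*5²) = -80*√(3 + 8) + (24 + 2*25) = -80*√11 + (24 + 50) = -80*√11 + 74 = 74 - 80*√11 ≈ -191.33)
k + U(-19) = (74 - 80*√11) - 19 = 55 - 80*√11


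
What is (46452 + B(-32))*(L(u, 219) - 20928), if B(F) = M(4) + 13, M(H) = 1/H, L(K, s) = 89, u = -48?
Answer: -3873157379/4 ≈ -9.6829e+8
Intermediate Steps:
B(F) = 53/4 (B(F) = 1/4 + 13 = ¼ + 13 = 53/4)
(46452 + B(-32))*(L(u, 219) - 20928) = (46452 + 53/4)*(89 - 20928) = (185861/4)*(-20839) = -3873157379/4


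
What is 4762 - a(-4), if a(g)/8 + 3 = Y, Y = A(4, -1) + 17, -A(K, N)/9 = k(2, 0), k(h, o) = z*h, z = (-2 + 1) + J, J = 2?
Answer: 4794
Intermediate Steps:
z = 1 (z = (-2 + 1) + 2 = -1 + 2 = 1)
k(h, o) = h (k(h, o) = 1*h = h)
A(K, N) = -18 (A(K, N) = -9*2 = -18)
Y = -1 (Y = -18 + 17 = -1)
a(g) = -32 (a(g) = -24 + 8*(-1) = -24 - 8 = -32)
4762 - a(-4) = 4762 - 1*(-32) = 4762 + 32 = 4794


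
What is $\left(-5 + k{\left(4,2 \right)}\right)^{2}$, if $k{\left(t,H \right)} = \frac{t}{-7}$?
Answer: $\frac{1521}{49} \approx 31.041$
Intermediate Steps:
$k{\left(t,H \right)} = - \frac{t}{7}$ ($k{\left(t,H \right)} = t \left(- \frac{1}{7}\right) = - \frac{t}{7}$)
$\left(-5 + k{\left(4,2 \right)}\right)^{2} = \left(-5 - \frac{4}{7}\right)^{2} = \left(- \frac{39}{7}\right)^{2} = \frac{1521}{49}$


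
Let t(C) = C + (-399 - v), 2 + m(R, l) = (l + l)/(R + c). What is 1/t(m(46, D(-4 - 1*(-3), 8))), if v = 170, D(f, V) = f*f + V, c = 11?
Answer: -19/10843 ≈ -0.0017523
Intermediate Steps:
D(f, V) = V + f² (D(f, V) = f² + V = V + f²)
m(R, l) = -2 + 2*l/(11 + R) (m(R, l) = -2 + (l + l)/(R + 11) = -2 + (2*l)/(11 + R) = -2 + 2*l/(11 + R))
t(C) = -569 + C (t(C) = C + (-399 - 1*170) = C + (-399 - 170) = C - 569 = -569 + C)
1/t(m(46, D(-4 - 1*(-3), 8))) = 1/(-569 + 2*(-11 + (8 + (-4 - 1*(-3))²) - 1*46)/(11 + 46)) = 1/(-569 + 2*(-11 + (8 + (-4 + 3)²) - 46)/57) = 1/(-569 + 2*(1/57)*(-11 + (8 + (-1)²) - 46)) = 1/(-569 + 2*(1/57)*(-11 + (8 + 1) - 46)) = 1/(-569 + 2*(1/57)*(-11 + 9 - 46)) = 1/(-569 + 2*(1/57)*(-48)) = 1/(-569 - 32/19) = 1/(-10843/19) = -19/10843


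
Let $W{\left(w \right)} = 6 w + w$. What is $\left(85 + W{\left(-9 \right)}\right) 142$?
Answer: $3124$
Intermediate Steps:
$W{\left(w \right)} = 7 w$
$\left(85 + W{\left(-9 \right)}\right) 142 = \left(85 + 7 \left(-9\right)\right) 142 = \left(85 - 63\right) 142 = 22 \cdot 142 = 3124$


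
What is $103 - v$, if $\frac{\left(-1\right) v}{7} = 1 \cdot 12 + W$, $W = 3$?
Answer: $208$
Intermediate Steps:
$v = -105$ ($v = - 7 \left(1 \cdot 12 + 3\right) = - 7 \left(12 + 3\right) = \left(-7\right) 15 = -105$)
$103 - v = 103 - -105 = 103 + 105 = 208$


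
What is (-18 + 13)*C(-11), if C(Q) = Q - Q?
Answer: 0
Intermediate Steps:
C(Q) = 0
(-18 + 13)*C(-11) = (-18 + 13)*0 = -5*0 = 0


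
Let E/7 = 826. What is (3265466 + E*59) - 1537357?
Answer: 2069247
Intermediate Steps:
E = 5782 (E = 7*826 = 5782)
(3265466 + E*59) - 1537357 = (3265466 + 5782*59) - 1537357 = (3265466 + 341138) - 1537357 = 3606604 - 1537357 = 2069247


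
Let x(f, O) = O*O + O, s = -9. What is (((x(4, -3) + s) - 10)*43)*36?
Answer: -20124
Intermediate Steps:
x(f, O) = O + O**2 (x(f, O) = O**2 + O = O + O**2)
(((x(4, -3) + s) - 10)*43)*36 = (((-3*(1 - 3) - 9) - 10)*43)*36 = (((-3*(-2) - 9) - 10)*43)*36 = (((6 - 9) - 10)*43)*36 = ((-3 - 10)*43)*36 = -13*43*36 = -559*36 = -20124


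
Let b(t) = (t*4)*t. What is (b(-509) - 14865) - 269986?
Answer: 751473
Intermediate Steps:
b(t) = 4*t**2 (b(t) = (4*t)*t = 4*t**2)
(b(-509) - 14865) - 269986 = (4*(-509)**2 - 14865) - 269986 = (4*259081 - 14865) - 269986 = (1036324 - 14865) - 269986 = 1021459 - 269986 = 751473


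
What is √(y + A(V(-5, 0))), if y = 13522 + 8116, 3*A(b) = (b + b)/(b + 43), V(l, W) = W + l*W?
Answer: √21638 ≈ 147.10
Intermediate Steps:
V(l, W) = W + W*l
A(b) = 2*b/(3*(43 + b)) (A(b) = ((b + b)/(b + 43))/3 = ((2*b)/(43 + b))/3 = (2*b/(43 + b))/3 = 2*b/(3*(43 + b)))
y = 21638
√(y + A(V(-5, 0))) = √(21638 + 2*(0*(1 - 5))/(3*(43 + 0*(1 - 5)))) = √(21638 + 2*(0*(-4))/(3*(43 + 0*(-4)))) = √(21638 + (⅔)*0/(43 + 0)) = √(21638 + (⅔)*0/43) = √(21638 + (⅔)*0*(1/43)) = √(21638 + 0) = √21638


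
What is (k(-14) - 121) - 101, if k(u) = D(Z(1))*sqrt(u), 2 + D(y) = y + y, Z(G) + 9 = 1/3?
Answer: -222 - 58*I*sqrt(14)/3 ≈ -222.0 - 72.339*I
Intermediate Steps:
Z(G) = -26/3 (Z(G) = -9 + 1/3 = -26/3)
D(y) = -2 + 2*y (D(y) = -2 + (y + y) = -2 + 2*y)
k(u) = -58*sqrt(u)/3 (k(u) = (-2 + 2*(-26/3))*sqrt(u) = (-2 - 52/3)*sqrt(u) = -58*sqrt(u)/3)
(k(-14) - 121) - 101 = (-58*I*sqrt(14)/3 - 121) - 101 = (-121 - 58*I*sqrt(14)/3) - 101 = -222 - 58*I*sqrt(14)/3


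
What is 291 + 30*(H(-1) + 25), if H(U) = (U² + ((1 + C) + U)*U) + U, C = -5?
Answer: 1191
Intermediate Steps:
H(U) = U + U² + U*(-4 + U) (H(U) = (U² + ((1 - 5) + U)*U) + U = (U² + (-4 + U)*U) + U = (U² + U*(-4 + U)) + U = U + U² + U*(-4 + U))
291 + 30*(H(-1) + 25) = 291 + 30*(-(-3 + 2*(-1)) + 25) = 291 + 30*(-(-3 - 2) + 25) = 291 + 30*(-1*(-5) + 25) = 291 + 30*(5 + 25) = 291 + 30*30 = 291 + 900 = 1191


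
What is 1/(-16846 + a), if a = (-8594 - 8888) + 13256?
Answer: -1/21072 ≈ -4.7456e-5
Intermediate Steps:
a = -4226 (a = -17482 + 13256 = -4226)
1/(-16846 + a) = 1/(-16846 - 4226) = 1/(-21072) = -1/21072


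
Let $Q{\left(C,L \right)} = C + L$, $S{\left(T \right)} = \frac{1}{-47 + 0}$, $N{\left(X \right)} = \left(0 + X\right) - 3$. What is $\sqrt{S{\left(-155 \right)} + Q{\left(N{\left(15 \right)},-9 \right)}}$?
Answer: $\frac{2 \sqrt{1645}}{47} \approx 1.7259$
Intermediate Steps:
$N{\left(X \right)} = -3 + X$ ($N{\left(X \right)} = X - 3 = -3 + X$)
$S{\left(T \right)} = - \frac{1}{47}$ ($S{\left(T \right)} = \frac{1}{-47} = - \frac{1}{47}$)
$\sqrt{S{\left(-155 \right)} + Q{\left(N{\left(15 \right)},-9 \right)}} = \sqrt{- \frac{1}{47} + \left(\left(-3 + 15\right) - 9\right)} = \sqrt{- \frac{1}{47} + \left(12 - 9\right)} = \sqrt{- \frac{1}{47} + 3} = \sqrt{\frac{140}{47}} = \frac{2 \sqrt{1645}}{47}$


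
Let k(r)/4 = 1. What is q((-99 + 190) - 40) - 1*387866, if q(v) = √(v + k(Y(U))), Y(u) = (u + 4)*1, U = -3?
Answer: -387866 + √55 ≈ -3.8786e+5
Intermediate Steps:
Y(u) = 4 + u (Y(u) = (4 + u)*1 = 4 + u)
k(r) = 4 (k(r) = 4*1 = 4)
q(v) = √(4 + v) (q(v) = √(v + 4) = √(4 + v))
q((-99 + 190) - 40) - 1*387866 = √(4 + ((-99 + 190) - 40)) - 1*387866 = √(4 + (91 - 40)) - 387866 = √(4 + 51) - 387866 = √55 - 387866 = -387866 + √55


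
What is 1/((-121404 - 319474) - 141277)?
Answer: -1/582155 ≈ -1.7178e-6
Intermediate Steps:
1/((-121404 - 319474) - 141277) = 1/(-440878 - 141277) = 1/(-582155) = -1/582155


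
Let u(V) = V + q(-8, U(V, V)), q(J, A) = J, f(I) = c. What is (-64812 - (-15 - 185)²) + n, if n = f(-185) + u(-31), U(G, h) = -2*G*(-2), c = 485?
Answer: -104366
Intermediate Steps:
f(I) = 485
U(G, h) = 4*G
u(V) = -8 + V (u(V) = V - 8 = -8 + V)
n = 446 (n = 485 + (-8 - 31) = 485 - 39 = 446)
(-64812 - (-15 - 185)²) + n = (-64812 - (-15 - 185)²) + 446 = (-64812 - 1*(-200)²) + 446 = (-64812 - 1*40000) + 446 = (-64812 - 40000) + 446 = -104812 + 446 = -104366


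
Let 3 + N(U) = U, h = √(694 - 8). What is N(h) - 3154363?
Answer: -3154366 + 7*√14 ≈ -3.1543e+6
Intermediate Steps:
h = 7*√14 (h = √686 = 7*√14 ≈ 26.192)
N(U) = -3 + U
N(h) - 3154363 = (-3 + 7*√14) - 3154363 = -3154366 + 7*√14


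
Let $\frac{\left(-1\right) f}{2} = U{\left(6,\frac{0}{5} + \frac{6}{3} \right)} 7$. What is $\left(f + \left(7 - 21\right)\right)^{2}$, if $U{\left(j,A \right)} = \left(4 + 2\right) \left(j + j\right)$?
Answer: $1044484$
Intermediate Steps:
$U{\left(j,A \right)} = 12 j$ ($U{\left(j,A \right)} = 6 \cdot 2 j = 12 j$)
$f = -1008$ ($f = - 2 \cdot 12 \cdot 6 \cdot 7 = - 2 \cdot 72 \cdot 7 = \left(-2\right) 504 = -1008$)
$\left(f + \left(7 - 21\right)\right)^{2} = \left(-1008 + \left(7 - 21\right)\right)^{2} = \left(-1008 - 14\right)^{2} = \left(-1022\right)^{2} = 1044484$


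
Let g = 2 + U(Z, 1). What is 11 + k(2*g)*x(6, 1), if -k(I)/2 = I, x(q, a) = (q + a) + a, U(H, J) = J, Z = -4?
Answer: -85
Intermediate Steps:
x(q, a) = q + 2*a (x(q, a) = (a + q) + a = q + 2*a)
g = 3 (g = 2 + 1 = 3)
k(I) = -2*I
11 + k(2*g)*x(6, 1) = 11 + (-4*3)*(6 + 2*1) = 11 + (-2*6)*(6 + 2) = 11 - 12*8 = 11 - 96 = -85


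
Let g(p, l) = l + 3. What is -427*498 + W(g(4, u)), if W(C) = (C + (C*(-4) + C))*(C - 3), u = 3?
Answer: -212682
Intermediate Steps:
g(p, l) = 3 + l
W(C) = -2*C*(-3 + C) (W(C) = (C + (-4*C + C))*(-3 + C) = (C - 3*C)*(-3 + C) = (-2*C)*(-3 + C) = -2*C*(-3 + C))
-427*498 + W(g(4, u)) = -427*498 + 2*(3 + 3)*(3 - (3 + 3)) = -212646 + 2*6*(3 - 1*6) = -212646 + 2*6*(3 - 6) = -212646 + 2*6*(-3) = -212646 - 36 = -212682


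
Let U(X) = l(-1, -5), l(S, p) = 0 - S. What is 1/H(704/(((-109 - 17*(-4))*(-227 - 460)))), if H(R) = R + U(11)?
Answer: 28167/28871 ≈ 0.97562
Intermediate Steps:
l(S, p) = -S
U(X) = 1 (U(X) = -1*(-1) = 1)
H(R) = 1 + R (H(R) = R + 1 = 1 + R)
1/H(704/(((-109 - 17*(-4))*(-227 - 460)))) = 1/(1 + 704/(((-109 - 17*(-4))*(-227 - 460)))) = 1/(1 + 704/(((-109 + 68)*(-687)))) = 1/(1 + 704/((-41*(-687)))) = 1/(1 + 704/28167) = 1/(28871/28167) = 28167/28871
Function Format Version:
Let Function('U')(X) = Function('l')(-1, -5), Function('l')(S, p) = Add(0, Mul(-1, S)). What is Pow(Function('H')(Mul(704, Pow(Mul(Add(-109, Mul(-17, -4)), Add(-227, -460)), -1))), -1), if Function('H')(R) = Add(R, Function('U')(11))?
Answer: Rational(28167, 28871) ≈ 0.97562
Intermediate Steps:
Function('l')(S, p) = Mul(-1, S)
Function('U')(X) = 1 (Function('U')(X) = Mul(-1, -1) = 1)
Function('H')(R) = Add(1, R) (Function('H')(R) = Add(R, 1) = Add(1, R))
Pow(Function('H')(Mul(704, Pow(Mul(Add(-109, Mul(-17, -4)), Add(-227, -460)), -1))), -1) = Pow(Add(1, Mul(704, Pow(Mul(Add(-109, Mul(-17, -4)), Add(-227, -460)), -1))), -1) = Pow(Add(1, Mul(704, Pow(Mul(Add(-109, 68), -687), -1))), -1) = Pow(Add(1, Mul(704, Pow(Mul(-41, -687), -1))), -1) = Pow(Add(1, Mul(704, Pow(28167, -1))), -1) = Pow(Add(1, Mul(704, Rational(1, 28167))), -1) = Pow(Add(1, Rational(704, 28167)), -1) = Pow(Rational(28871, 28167), -1) = Rational(28167, 28871)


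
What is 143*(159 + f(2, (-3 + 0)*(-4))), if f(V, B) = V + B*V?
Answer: 26455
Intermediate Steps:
143*(159 + f(2, (-3 + 0)*(-4))) = 143*(159 + 2*(1 + (-3 + 0)*(-4))) = 143*(159 + 2*(1 - 3*(-4))) = 143*(159 + 2*(1 + 12)) = 143*(159 + 2*13) = 143*(159 + 26) = 143*185 = 26455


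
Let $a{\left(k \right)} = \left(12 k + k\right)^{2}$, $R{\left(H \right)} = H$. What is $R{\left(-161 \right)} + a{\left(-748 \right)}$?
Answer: $94556015$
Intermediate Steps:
$a{\left(k \right)} = 169 k^{2}$ ($a{\left(k \right)} = \left(13 k\right)^{2} = 169 k^{2}$)
$R{\left(-161 \right)} + a{\left(-748 \right)} = -161 + 169 \left(-748\right)^{2} = -161 + 169 \cdot 559504 = -161 + 94556176 = 94556015$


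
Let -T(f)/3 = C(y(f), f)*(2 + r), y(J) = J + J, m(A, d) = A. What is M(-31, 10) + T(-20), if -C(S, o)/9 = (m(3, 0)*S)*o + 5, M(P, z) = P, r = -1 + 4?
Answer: 324644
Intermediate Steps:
y(J) = 2*J
r = 3
C(S, o) = -45 - 27*S*o (C(S, o) = -9*((3*S)*o + 5) = -9*(3*S*o + 5) = -9*(5 + 3*S*o) = -45 - 27*S*o)
T(f) = 675 + 810*f**2 (T(f) = -3*(-45 - 27*2*f*f)*(2 + 3) = -3*(-45 - 54*f**2)*5 = -3*(-225 - 270*f**2) = 675 + 810*f**2)
M(-31, 10) + T(-20) = -31 + (675 + 810*(-20)**2) = -31 + (675 + 810*400) = -31 + (675 + 324000) = -31 + 324675 = 324644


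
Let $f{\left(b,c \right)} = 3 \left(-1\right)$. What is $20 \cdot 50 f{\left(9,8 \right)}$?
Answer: $-3000$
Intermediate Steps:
$f{\left(b,c \right)} = -3$
$20 \cdot 50 f{\left(9,8 \right)} = 20 \cdot 50 \left(-3\right) = 1000 \left(-3\right) = -3000$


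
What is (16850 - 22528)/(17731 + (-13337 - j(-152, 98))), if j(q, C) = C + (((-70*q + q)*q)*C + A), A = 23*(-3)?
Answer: -5678/156233613 ≈ -3.6343e-5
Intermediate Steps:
A = -69
j(q, C) = -69 + C - 69*C*q² (j(q, C) = C + (((-70*q + q)*q)*C - 69) = C + (((-69*q)*q)*C - 69) = C + ((-69*q²)*C - 69) = C + (-69*C*q² - 69) = C + (-69 - 69*C*q²) = -69 + C - 69*C*q²)
(16850 - 22528)/(17731 + (-13337 - j(-152, 98))) = (16850 - 22528)/(17731 + (-13337 - (-69 + 98 - 69*98*(-152)²))) = -5678/(17731 + (-13337 - (-69 + 98 - 69*98*23104))) = -5678/(17731 + (-13337 - (-69 + 98 - 156229248))) = -5678/(17731 + (-13337 - 1*(-156229219))) = -5678/(17731 + (-13337 + 156229219)) = -5678/(17731 + 156215882) = -5678/156233613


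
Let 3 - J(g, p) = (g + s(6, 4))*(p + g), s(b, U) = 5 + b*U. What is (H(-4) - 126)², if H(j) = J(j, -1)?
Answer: 4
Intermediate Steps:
s(b, U) = 5 + U*b
J(g, p) = 3 - (29 + g)*(g + p) (J(g, p) = 3 - (g + (5 + 4*6))*(p + g) = 3 - (g + (5 + 24))*(g + p) = 3 - (g + 29)*(g + p) = 3 - (29 + g)*(g + p))
H(j) = 32 - j² - 28*j (H(j) = 3 - j² - 29*j - 29*(-1) - 1*j*(-1) = 3 - j² - 29*j + 29 + j = 32 - j² - 28*j)
(H(-4) - 126)² = ((32 - 1*(-4)² - 28*(-4)) - 126)² = ((32 - 1*16 + 112) - 126)² = ((32 - 16 + 112) - 126)² = (128 - 126)² = 2² = 4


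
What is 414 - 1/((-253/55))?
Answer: 9527/23 ≈ 414.22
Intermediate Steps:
414 - 1/((-253/55)) = 414 - 1/((-253*1/55)) = 414 - 1/(-23/5) = 414 - 1*(-5/23) = 414 + 5/23 = 9527/23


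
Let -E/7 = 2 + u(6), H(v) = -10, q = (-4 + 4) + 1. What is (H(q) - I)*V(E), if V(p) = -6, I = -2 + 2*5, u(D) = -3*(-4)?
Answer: 108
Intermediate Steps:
u(D) = 12
q = 1 (q = 0 + 1 = 1)
I = 8 (I = -2 + 10 = 8)
E = -98 (E = -7*(2 + 12) = -7*14 = -98)
(H(q) - I)*V(E) = (-10 - 1*8)*(-6) = (-10 - 8)*(-6) = -18*(-6) = 108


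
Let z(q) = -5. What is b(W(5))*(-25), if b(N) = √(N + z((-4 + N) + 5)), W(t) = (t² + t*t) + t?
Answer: -125*√2 ≈ -176.78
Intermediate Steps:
W(t) = t + 2*t² (W(t) = (t² + t²) + t = 2*t² + t = t + 2*t²)
b(N) = √(-5 + N) (b(N) = √(N - 5) = √(-5 + N))
b(W(5))*(-25) = √(-5 + 5*(1 + 2*5))*(-25) = √(-5 + 5*(1 + 10))*(-25) = √(-5 + 5*11)*(-25) = √(-5 + 55)*(-25) = √50*(-25) = (5*√2)*(-25) = -125*√2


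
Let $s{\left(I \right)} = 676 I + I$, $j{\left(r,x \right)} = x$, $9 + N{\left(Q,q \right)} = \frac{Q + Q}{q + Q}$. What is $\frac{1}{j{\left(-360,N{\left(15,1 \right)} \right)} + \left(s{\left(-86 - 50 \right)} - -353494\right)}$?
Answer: $\frac{8}{2091319} \approx 3.8253 \cdot 10^{-6}$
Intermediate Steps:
$N{\left(Q,q \right)} = -9 + \frac{2 Q}{Q + q}$ ($N{\left(Q,q \right)} = -9 + \frac{Q + Q}{q + Q} = -9 + \frac{2 Q}{Q + q}$)
$s{\left(I \right)} = 677 I$
$\frac{1}{j{\left(-360,N{\left(15,1 \right)} \right)} + \left(s{\left(-86 - 50 \right)} - -353494\right)} = \frac{1}{\frac{\left(-9\right) 1 - 105}{15 + 1} + \left(677 \left(-86 - 50\right) - -353494\right)} = \frac{1}{\frac{-9 - 105}{16} + \left(677 \left(-136\right) + 353494\right)} = \frac{1}{\frac{1}{16} \left(-114\right) + \left(-92072 + 353494\right)} = \frac{1}{- \frac{57}{8} + 261422} = \frac{1}{\frac{2091319}{8}} = \frac{8}{2091319}$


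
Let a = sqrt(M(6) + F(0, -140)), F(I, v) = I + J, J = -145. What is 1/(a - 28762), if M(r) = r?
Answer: -28762/827252783 - I*sqrt(139)/827252783 ≈ -3.4768e-5 - 1.4252e-8*I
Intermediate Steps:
F(I, v) = -145 + I (F(I, v) = I - 145 = -145 + I)
a = I*sqrt(139) (a = sqrt(6 + (-145 + 0)) = sqrt(6 - 145) = sqrt(-139) = I*sqrt(139) ≈ 11.79*I)
1/(a - 28762) = 1/(I*sqrt(139) - 28762) = 1/(-28762 + I*sqrt(139))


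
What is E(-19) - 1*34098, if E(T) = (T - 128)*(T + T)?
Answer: -28512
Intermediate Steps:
E(T) = 2*T*(-128 + T) (E(T) = (-128 + T)*(2*T) = 2*T*(-128 + T))
E(-19) - 1*34098 = 2*(-19)*(-128 - 19) - 1*34098 = 2*(-19)*(-147) - 34098 = 5586 - 34098 = -28512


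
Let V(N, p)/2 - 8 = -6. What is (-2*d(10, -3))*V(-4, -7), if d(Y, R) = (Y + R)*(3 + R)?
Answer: 0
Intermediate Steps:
V(N, p) = 4 (V(N, p) = 16 + 2*(-6) = 16 - 12 = 4)
d(Y, R) = (3 + R)*(R + Y) (d(Y, R) = (R + Y)*(3 + R) = (3 + R)*(R + Y))
(-2*d(10, -3))*V(-4, -7) = -2*((-3)² + 3*(-3) + 3*10 - 3*10)*4 = -2*(9 - 9 + 30 - 30)*4 = -2*0*4 = 0*4 = 0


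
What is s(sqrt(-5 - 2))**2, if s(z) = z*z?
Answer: 49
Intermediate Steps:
s(z) = z**2
s(sqrt(-5 - 2))**2 = ((sqrt(-5 - 2))**2)**2 = ((sqrt(-7))**2)**2 = ((I*sqrt(7))**2)**2 = (-7)**2 = 49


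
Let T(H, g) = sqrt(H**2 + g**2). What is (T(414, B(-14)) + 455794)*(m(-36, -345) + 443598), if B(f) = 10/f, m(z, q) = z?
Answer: 202172898228 + 63366*sqrt(8398429) ≈ 2.0236e+11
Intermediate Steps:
(T(414, B(-14)) + 455794)*(m(-36, -345) + 443598) = (sqrt(414**2 + (10/(-14))**2) + 455794)*(-36 + 443598) = (sqrt(171396 + (10*(-1/14))**2) + 455794)*443562 = (sqrt(171396 + (-5/7)**2) + 455794)*443562 = (sqrt(171396 + 25/49) + 455794)*443562 = (sqrt(8398429/49) + 455794)*443562 = (sqrt(8398429)/7 + 455794)*443562 = (455794 + sqrt(8398429)/7)*443562 = 202172898228 + 63366*sqrt(8398429)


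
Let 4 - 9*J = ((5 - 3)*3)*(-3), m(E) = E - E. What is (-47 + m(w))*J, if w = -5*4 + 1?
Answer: -1034/9 ≈ -114.89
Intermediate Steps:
w = -19 (w = -20 + 1 = -19)
m(E) = 0
J = 22/9 (J = 4/9 - (5 - 3)*3*(-3)/9 = 4/9 - 2*3*(-3)/9 = 4/9 - 2*(-3)/3 = 4/9 - ⅑*(-18) = 4/9 + 2 = 22/9 ≈ 2.4444)
(-47 + m(w))*J = (-47 + 0)*(22/9) = -47*22/9 = -1034/9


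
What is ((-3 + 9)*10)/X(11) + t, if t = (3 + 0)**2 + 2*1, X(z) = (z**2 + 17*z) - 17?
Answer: 1087/97 ≈ 11.206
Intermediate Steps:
X(z) = -17 + z**2 + 17*z
t = 11 (t = 3**2 + 2 = 9 + 2 = 11)
((-3 + 9)*10)/X(11) + t = ((-3 + 9)*10)/(-17 + 11**2 + 17*11) + 11 = (6*10)/(-17 + 121 + 187) + 11 = 60/291 + 11 = (1/291)*60 + 11 = 20/97 + 11 = 1087/97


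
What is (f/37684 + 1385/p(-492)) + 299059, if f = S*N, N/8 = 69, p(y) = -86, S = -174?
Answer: 242284283037/810206 ≈ 2.9904e+5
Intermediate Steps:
N = 552 (N = 8*69 = 552)
f = -96048 (f = -174*552 = -96048)
(f/37684 + 1385/p(-492)) + 299059 = (-96048/37684 + 1385/(-86)) + 299059 = (-96048*1/37684 + 1385*(-1/86)) + 299059 = (-24012/9421 - 1385/86) + 299059 = -15113117/810206 + 299059 = 242284283037/810206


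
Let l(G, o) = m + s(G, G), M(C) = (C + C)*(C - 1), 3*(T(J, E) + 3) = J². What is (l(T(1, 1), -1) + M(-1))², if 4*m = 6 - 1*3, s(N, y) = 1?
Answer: 529/16 ≈ 33.063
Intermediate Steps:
T(J, E) = -3 + J²/3
m = ¾ (m = (6 - 1*3)/4 = (6 - 3)/4 = (¼)*3 = ¾ ≈ 0.75000)
M(C) = 2*C*(-1 + C) (M(C) = (2*C)*(-1 + C) = 2*C*(-1 + C))
l(G, o) = 7/4 (l(G, o) = ¾ + 1 = 7/4)
(l(T(1, 1), -1) + M(-1))² = (7/4 + 2*(-1)*(-1 - 1))² = (7/4 + 2*(-1)*(-2))² = (7/4 + 4)² = (23/4)² = 529/16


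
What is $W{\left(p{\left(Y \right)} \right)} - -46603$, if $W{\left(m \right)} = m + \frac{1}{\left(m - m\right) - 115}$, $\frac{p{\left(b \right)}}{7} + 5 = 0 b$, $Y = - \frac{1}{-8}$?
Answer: $\frac{5355319}{115} \approx 46568.0$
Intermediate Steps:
$Y = \frac{1}{8}$ ($Y = \left(-1\right) \left(- \frac{1}{8}\right) = \frac{1}{8} \approx 0.125$)
$p{\left(b \right)} = -35$ ($p{\left(b \right)} = -35 + 7 \cdot 0 b = -35 + 7 \cdot 0 = -35 + 0 = -35$)
$W{\left(m \right)} = - \frac{1}{115} + m$ ($W{\left(m \right)} = m + \frac{1}{0 - 115} = m + \frac{1}{-115} = m - \frac{1}{115} = - \frac{1}{115} + m$)
$W{\left(p{\left(Y \right)} \right)} - -46603 = \left(- \frac{1}{115} - 35\right) - -46603 = - \frac{4026}{115} + 46603 = \frac{5355319}{115}$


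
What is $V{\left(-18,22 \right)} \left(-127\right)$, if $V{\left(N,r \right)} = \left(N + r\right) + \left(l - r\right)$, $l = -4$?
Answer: $2794$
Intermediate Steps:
$V{\left(N,r \right)} = -4 + N$ ($V{\left(N,r \right)} = \left(N + r\right) - \left(4 + r\right) = -4 + N$)
$V{\left(-18,22 \right)} \left(-127\right) = \left(-4 - 18\right) \left(-127\right) = \left(-22\right) \left(-127\right) = 2794$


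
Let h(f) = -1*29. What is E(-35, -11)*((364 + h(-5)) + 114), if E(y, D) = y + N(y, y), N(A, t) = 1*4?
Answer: -13919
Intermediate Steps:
N(A, t) = 4
h(f) = -29
E(y, D) = 4 + y (E(y, D) = y + 4 = 4 + y)
E(-35, -11)*((364 + h(-5)) + 114) = (4 - 35)*((364 - 29) + 114) = -31*(335 + 114) = -31*449 = -13919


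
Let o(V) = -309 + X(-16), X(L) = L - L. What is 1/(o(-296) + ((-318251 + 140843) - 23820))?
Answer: -1/201537 ≈ -4.9619e-6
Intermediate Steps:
X(L) = 0
o(V) = -309 (o(V) = -309 + 0 = -309)
1/(o(-296) + ((-318251 + 140843) - 23820)) = 1/(-309 + ((-318251 + 140843) - 23820)) = 1/(-309 + (-177408 - 23820)) = 1/(-309 - 201228) = 1/(-201537) = -1/201537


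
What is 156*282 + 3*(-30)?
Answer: 43902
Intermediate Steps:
156*282 + 3*(-30) = 43992 - 90 = 43902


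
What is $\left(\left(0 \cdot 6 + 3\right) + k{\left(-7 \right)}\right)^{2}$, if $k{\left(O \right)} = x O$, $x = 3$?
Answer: $324$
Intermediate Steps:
$k{\left(O \right)} = 3 O$
$\left(\left(0 \cdot 6 + 3\right) + k{\left(-7 \right)}\right)^{2} = \left(\left(0 \cdot 6 + 3\right) + 3 \left(-7\right)\right)^{2} = \left(\left(0 + 3\right) - 21\right)^{2} = \left(3 - 21\right)^{2} = \left(-18\right)^{2} = 324$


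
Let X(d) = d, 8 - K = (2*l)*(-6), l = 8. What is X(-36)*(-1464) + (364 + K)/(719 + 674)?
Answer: 73417140/1393 ≈ 52704.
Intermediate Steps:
K = 104 (K = 8 - 2*8*(-6) = 8 - 16*(-6) = 8 - 1*(-96) = 8 + 96 = 104)
X(-36)*(-1464) + (364 + K)/(719 + 674) = -36*(-1464) + (364 + 104)/(719 + 674) = 52704 + 468/1393 = 73417140/1393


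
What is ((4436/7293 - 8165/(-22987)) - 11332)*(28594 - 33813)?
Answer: 583171813603645/9861423 ≈ 5.9137e+7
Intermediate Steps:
((4436/7293 - 8165/(-22987)) - 11332)*(28594 - 33813) = ((4436*(1/7293) - 8165*(-1/22987)) - 11332)*(-5219) = ((4436/7293 + 8165/22987) - 11332)*(-5219) = (161517677/167644191 - 11332)*(-5219) = -1899582454735/167644191*(-5219) = 583171813603645/9861423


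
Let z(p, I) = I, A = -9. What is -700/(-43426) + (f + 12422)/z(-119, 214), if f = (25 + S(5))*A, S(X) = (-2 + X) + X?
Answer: 263345025/4646582 ≈ 56.675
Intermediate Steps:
S(X) = -2 + 2*X
f = -297 (f = (25 + (-2 + 2*5))*(-9) = (25 + (-2 + 10))*(-9) = (25 + 8)*(-9) = 33*(-9) = -297)
-700/(-43426) + (f + 12422)/z(-119, 214) = -700/(-43426) + (-297 + 12422)/214 = -700*(-1/43426) + 12125*(1/214) = 350/21713 + 12125/214 = 263345025/4646582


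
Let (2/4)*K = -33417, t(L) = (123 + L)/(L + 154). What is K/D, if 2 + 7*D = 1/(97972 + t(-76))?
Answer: 38033552151/162592 ≈ 2.3392e+5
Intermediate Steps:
t(L) = (123 + L)/(154 + L)
K = -66834 (K = 2*(-33417) = -66834)
D = -15283648/53493041 (D = -2/7 + 1/(7*(97972 + (123 - 76)/(154 - 76))) = -2/7 + 1/(7*(97972 + 47/78)) = -2/7 + 1/(7*(7641863/78)) = -2/7 + (⅐)*(78/7641863) = -2/7 + 78/53493041 = -15283648/53493041 ≈ -0.28571)
K/D = -66834/(-15283648/53493041) = -66834*(-53493041/15283648) = 38033552151/162592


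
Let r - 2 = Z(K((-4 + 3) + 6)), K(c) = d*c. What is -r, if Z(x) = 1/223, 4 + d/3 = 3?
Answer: -447/223 ≈ -2.0045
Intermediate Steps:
d = -3 (d = -12 + 3*3 = -12 + 9 = -3)
K(c) = -3*c
Z(x) = 1/223
r = 447/223 (r = 2 + 1/223 = 447/223 ≈ 2.0045)
-r = -1*447/223 = -447/223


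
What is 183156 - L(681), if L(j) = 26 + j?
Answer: 182449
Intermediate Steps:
183156 - L(681) = 183156 - (26 + 681) = 183156 - 1*707 = 183156 - 707 = 182449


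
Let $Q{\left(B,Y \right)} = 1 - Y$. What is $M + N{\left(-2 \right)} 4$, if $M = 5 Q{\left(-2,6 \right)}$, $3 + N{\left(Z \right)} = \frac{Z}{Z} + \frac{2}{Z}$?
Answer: $-37$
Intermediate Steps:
$N{\left(Z \right)} = -2 + \frac{2}{Z}$ ($N{\left(Z \right)} = -3 + \left(\frac{Z}{Z} + \frac{2}{Z}\right) = -3 + \left(1 + \frac{2}{Z}\right) = -2 + \frac{2}{Z}$)
$M = -25$ ($M = 5 \left(1 - 6\right) = 5 \left(-5\right) = -25$)
$M + N{\left(-2 \right)} 4 = -25 + \left(-2 + \frac{2}{-2}\right) 4 = -25 + \left(-2 + 2 \left(- \frac{1}{2}\right)\right) 4 = -25 + \left(-2 - 1\right) 4 = -25 - 12 = -37$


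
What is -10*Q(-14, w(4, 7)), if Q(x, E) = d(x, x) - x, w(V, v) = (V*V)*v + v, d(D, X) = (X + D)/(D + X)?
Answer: -150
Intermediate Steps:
d(D, X) = 1 (d(D, X) = (D + X)/(D + X) = 1)
w(V, v) = v + v*V² (w(V, v) = V²*v + v = v*V² + v = v + v*V²)
Q(x, E) = 1 - x
-10*Q(-14, w(4, 7)) = -10*(1 - 1*(-14)) = -10*(1 + 14) = -10*15 = -150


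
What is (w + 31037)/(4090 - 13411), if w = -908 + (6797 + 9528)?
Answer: -46454/9321 ≈ -4.9838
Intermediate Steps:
w = 15417 (w = -908 + 16325 = 15417)
(w + 31037)/(4090 - 13411) = (15417 + 31037)/(4090 - 13411) = 46454/(-9321) = 46454*(-1/9321) = -46454/9321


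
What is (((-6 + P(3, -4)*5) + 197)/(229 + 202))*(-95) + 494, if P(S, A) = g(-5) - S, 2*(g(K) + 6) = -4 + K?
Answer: 402363/862 ≈ 466.78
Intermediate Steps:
g(K) = -8 + K/2 (g(K) = -6 + (-4 + K)/2 = -6 + (-2 + K/2) = -8 + K/2)
P(S, A) = -21/2 - S (P(S, A) = (-8 + (½)*(-5)) - S = (-8 - 5/2) - S = -21/2 - S)
(((-6 + P(3, -4)*5) + 197)/(229 + 202))*(-95) + 494 = (((-6 + (-21/2 - 1*3)*5) + 197)/(229 + 202))*(-95) + 494 = (((-6 + (-21/2 - 3)*5) + 197)/431)*(-95) + 494 = (((-6 - 27/2*5) + 197)*(1/431))*(-95) + 494 = (((-6 - 135/2) + 197)*(1/431))*(-95) + 494 = ((-147/2 + 197)*(1/431))*(-95) + 494 = ((247/2)*(1/431))*(-95) + 494 = (247/862)*(-95) + 494 = -23465/862 + 494 = 402363/862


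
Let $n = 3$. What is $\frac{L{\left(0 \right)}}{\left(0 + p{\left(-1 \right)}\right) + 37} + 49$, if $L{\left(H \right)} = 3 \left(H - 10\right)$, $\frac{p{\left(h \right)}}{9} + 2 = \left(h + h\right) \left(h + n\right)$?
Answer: $\frac{863}{17} \approx 50.765$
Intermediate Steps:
$p{\left(h \right)} = -18 + 18 h \left(3 + h\right)$ ($p{\left(h \right)} = -18 + 9 \left(h + h\right) \left(h + 3\right) = -18 + 9 \cdot 2 h \left(3 + h\right) = -18 + 18 h \left(3 + h\right)$)
$L{\left(H \right)} = -30 + 3 H$ ($L{\left(H \right)} = 3 \left(-10 + H\right) = -30 + 3 H$)
$\frac{L{\left(0 \right)}}{\left(0 + p{\left(-1 \right)}\right) + 37} + 49 = \frac{-30 + 3 \cdot 0}{\left(0 + \left(-18 + 18 \left(-1\right)^{2} + 54 \left(-1\right)\right)\right) + 37} + 49 = \frac{-30 + 0}{\left(0 - 54\right) + 37} + 49 = \frac{1}{\left(0 - 54\right) + 37} \left(-30\right) + 49 = \frac{1}{-54 + 37} \left(-30\right) + 49 = \frac{1}{-17} \left(-30\right) + 49 = \left(- \frac{1}{17}\right) \left(-30\right) + 49 = \frac{30}{17} + 49 = \frac{863}{17}$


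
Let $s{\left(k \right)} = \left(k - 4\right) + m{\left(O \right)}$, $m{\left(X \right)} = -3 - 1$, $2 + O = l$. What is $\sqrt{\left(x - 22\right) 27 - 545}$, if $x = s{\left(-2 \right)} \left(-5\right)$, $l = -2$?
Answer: $\sqrt{211} \approx 14.526$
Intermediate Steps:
$O = -4$ ($O = -2 - 2 = -4$)
$m{\left(X \right)} = -4$ ($m{\left(X \right)} = -3 - 1 = -4$)
$s{\left(k \right)} = -8 + k$ ($s{\left(k \right)} = \left(k - 4\right) - 4 = \left(-4 + k\right) - 4 = -8 + k$)
$x = 50$ ($x = \left(-8 - 2\right) \left(-5\right) = \left(-10\right) \left(-5\right) = 50$)
$\sqrt{\left(x - 22\right) 27 - 545} = \sqrt{\left(50 - 22\right) 27 - 545} = \sqrt{28 \cdot 27 - 545} = \sqrt{756 - 545} = \sqrt{211}$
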